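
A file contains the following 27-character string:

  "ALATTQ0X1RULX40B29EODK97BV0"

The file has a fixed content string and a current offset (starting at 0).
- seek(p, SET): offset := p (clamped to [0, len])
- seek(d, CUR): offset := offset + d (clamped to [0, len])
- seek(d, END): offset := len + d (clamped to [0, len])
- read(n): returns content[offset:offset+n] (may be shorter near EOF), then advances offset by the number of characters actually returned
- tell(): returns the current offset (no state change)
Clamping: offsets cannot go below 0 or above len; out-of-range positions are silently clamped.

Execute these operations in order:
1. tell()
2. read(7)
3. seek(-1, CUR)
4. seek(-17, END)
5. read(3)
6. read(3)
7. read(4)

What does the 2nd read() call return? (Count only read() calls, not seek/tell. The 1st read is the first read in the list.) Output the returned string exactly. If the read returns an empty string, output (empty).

Answer: ULX

Derivation:
After 1 (tell()): offset=0
After 2 (read(7)): returned 'ALATTQ0', offset=7
After 3 (seek(-1, CUR)): offset=6
After 4 (seek(-17, END)): offset=10
After 5 (read(3)): returned 'ULX', offset=13
After 6 (read(3)): returned '40B', offset=16
After 7 (read(4)): returned '29EO', offset=20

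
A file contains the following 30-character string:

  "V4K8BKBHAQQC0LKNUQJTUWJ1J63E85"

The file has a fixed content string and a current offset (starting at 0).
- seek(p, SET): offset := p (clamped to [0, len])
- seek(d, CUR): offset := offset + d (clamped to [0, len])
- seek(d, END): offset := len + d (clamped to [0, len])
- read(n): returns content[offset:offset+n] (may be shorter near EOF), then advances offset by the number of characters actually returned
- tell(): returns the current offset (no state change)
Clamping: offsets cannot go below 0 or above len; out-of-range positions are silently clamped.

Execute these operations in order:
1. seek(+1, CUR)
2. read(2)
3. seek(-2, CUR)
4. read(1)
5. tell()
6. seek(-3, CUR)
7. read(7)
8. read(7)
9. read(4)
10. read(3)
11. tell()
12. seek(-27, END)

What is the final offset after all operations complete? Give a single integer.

Answer: 3

Derivation:
After 1 (seek(+1, CUR)): offset=1
After 2 (read(2)): returned '4K', offset=3
After 3 (seek(-2, CUR)): offset=1
After 4 (read(1)): returned '4', offset=2
After 5 (tell()): offset=2
After 6 (seek(-3, CUR)): offset=0
After 7 (read(7)): returned 'V4K8BKB', offset=7
After 8 (read(7)): returned 'HAQQC0L', offset=14
After 9 (read(4)): returned 'KNUQ', offset=18
After 10 (read(3)): returned 'JTU', offset=21
After 11 (tell()): offset=21
After 12 (seek(-27, END)): offset=3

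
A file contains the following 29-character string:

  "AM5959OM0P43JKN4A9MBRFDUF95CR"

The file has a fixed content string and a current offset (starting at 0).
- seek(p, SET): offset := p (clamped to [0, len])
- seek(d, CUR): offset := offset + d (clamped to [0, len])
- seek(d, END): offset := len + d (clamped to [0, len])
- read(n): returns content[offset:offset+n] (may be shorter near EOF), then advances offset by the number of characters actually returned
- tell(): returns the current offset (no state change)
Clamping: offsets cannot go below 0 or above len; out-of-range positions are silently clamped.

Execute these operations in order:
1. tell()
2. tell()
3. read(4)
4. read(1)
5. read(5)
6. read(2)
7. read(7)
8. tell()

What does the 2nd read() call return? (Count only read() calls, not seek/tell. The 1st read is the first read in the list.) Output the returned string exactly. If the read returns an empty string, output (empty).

After 1 (tell()): offset=0
After 2 (tell()): offset=0
After 3 (read(4)): returned 'AM59', offset=4
After 4 (read(1)): returned '5', offset=5
After 5 (read(5)): returned '9OM0P', offset=10
After 6 (read(2)): returned '43', offset=12
After 7 (read(7)): returned 'JKN4A9M', offset=19
After 8 (tell()): offset=19

Answer: 5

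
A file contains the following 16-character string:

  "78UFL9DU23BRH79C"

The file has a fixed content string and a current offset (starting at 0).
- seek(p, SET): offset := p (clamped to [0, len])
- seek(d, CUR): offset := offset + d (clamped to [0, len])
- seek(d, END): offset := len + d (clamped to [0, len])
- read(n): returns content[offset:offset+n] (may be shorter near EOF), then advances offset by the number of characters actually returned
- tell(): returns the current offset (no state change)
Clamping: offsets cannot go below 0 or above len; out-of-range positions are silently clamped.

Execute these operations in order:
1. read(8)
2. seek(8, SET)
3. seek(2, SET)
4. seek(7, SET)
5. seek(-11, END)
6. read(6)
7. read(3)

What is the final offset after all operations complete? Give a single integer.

After 1 (read(8)): returned '78UFL9DU', offset=8
After 2 (seek(8, SET)): offset=8
After 3 (seek(2, SET)): offset=2
After 4 (seek(7, SET)): offset=7
After 5 (seek(-11, END)): offset=5
After 6 (read(6)): returned '9DU23B', offset=11
After 7 (read(3)): returned 'RH7', offset=14

Answer: 14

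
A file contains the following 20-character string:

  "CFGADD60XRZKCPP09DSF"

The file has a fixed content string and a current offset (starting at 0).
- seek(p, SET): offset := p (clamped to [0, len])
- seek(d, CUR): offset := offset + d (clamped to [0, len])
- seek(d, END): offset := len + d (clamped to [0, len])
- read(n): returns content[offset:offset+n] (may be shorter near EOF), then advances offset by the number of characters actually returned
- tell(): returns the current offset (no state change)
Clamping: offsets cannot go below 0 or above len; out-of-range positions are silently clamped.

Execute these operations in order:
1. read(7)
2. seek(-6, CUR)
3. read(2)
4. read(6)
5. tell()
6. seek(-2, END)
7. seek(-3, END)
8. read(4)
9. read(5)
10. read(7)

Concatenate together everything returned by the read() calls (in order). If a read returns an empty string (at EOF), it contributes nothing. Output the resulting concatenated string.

Answer: CFGADD6FGADD60XDSF

Derivation:
After 1 (read(7)): returned 'CFGADD6', offset=7
After 2 (seek(-6, CUR)): offset=1
After 3 (read(2)): returned 'FG', offset=3
After 4 (read(6)): returned 'ADD60X', offset=9
After 5 (tell()): offset=9
After 6 (seek(-2, END)): offset=18
After 7 (seek(-3, END)): offset=17
After 8 (read(4)): returned 'DSF', offset=20
After 9 (read(5)): returned '', offset=20
After 10 (read(7)): returned '', offset=20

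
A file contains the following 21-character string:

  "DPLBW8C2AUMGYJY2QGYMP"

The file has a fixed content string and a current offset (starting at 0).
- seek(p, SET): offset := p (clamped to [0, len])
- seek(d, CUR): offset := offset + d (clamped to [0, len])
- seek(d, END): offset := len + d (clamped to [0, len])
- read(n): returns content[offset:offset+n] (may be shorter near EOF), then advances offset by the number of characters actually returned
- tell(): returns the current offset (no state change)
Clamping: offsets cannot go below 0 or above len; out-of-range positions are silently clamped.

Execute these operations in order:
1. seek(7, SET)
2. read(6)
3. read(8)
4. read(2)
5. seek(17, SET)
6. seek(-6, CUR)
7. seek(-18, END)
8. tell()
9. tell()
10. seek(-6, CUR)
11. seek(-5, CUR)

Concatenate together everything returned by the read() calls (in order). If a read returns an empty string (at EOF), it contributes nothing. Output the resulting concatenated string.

After 1 (seek(7, SET)): offset=7
After 2 (read(6)): returned '2AUMGY', offset=13
After 3 (read(8)): returned 'JY2QGYMP', offset=21
After 4 (read(2)): returned '', offset=21
After 5 (seek(17, SET)): offset=17
After 6 (seek(-6, CUR)): offset=11
After 7 (seek(-18, END)): offset=3
After 8 (tell()): offset=3
After 9 (tell()): offset=3
After 10 (seek(-6, CUR)): offset=0
After 11 (seek(-5, CUR)): offset=0

Answer: 2AUMGYJY2QGYMP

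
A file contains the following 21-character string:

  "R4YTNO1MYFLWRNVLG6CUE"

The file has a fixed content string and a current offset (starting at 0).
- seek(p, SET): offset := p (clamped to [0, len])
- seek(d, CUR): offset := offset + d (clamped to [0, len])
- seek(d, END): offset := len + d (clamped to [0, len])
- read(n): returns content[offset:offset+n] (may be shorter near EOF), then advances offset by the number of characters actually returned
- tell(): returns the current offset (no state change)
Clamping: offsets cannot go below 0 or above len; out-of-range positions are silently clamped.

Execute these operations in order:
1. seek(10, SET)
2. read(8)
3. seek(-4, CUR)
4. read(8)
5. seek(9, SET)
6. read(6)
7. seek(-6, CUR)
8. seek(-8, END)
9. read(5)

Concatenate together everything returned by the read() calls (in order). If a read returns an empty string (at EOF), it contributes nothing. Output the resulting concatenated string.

After 1 (seek(10, SET)): offset=10
After 2 (read(8)): returned 'LWRNVLG6', offset=18
After 3 (seek(-4, CUR)): offset=14
After 4 (read(8)): returned 'VLG6CUE', offset=21
After 5 (seek(9, SET)): offset=9
After 6 (read(6)): returned 'FLWRNV', offset=15
After 7 (seek(-6, CUR)): offset=9
After 8 (seek(-8, END)): offset=13
After 9 (read(5)): returned 'NVLG6', offset=18

Answer: LWRNVLG6VLG6CUEFLWRNVNVLG6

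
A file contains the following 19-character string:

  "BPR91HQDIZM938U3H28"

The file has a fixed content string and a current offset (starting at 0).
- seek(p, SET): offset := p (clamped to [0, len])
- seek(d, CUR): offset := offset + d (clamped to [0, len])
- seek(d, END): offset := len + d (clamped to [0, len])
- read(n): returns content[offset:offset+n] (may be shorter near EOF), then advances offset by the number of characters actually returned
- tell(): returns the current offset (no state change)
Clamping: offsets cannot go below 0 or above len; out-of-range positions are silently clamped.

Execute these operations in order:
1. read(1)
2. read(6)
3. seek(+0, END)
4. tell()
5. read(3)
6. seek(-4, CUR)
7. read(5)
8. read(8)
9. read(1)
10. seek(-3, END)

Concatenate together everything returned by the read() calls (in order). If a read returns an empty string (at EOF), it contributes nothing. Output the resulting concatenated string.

After 1 (read(1)): returned 'B', offset=1
After 2 (read(6)): returned 'PR91HQ', offset=7
After 3 (seek(+0, END)): offset=19
After 4 (tell()): offset=19
After 5 (read(3)): returned '', offset=19
After 6 (seek(-4, CUR)): offset=15
After 7 (read(5)): returned '3H28', offset=19
After 8 (read(8)): returned '', offset=19
After 9 (read(1)): returned '', offset=19
After 10 (seek(-3, END)): offset=16

Answer: BPR91HQ3H28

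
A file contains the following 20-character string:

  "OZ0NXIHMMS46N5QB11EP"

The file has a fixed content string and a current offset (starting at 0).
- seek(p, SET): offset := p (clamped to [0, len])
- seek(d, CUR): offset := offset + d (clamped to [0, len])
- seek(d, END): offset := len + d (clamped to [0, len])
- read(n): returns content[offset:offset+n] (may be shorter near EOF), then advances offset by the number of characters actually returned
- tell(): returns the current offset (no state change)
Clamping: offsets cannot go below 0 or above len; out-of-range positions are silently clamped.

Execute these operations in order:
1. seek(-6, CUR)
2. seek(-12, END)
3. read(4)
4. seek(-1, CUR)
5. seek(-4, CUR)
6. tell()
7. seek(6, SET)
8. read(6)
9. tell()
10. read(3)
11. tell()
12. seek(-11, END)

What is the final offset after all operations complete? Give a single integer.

Answer: 9

Derivation:
After 1 (seek(-6, CUR)): offset=0
After 2 (seek(-12, END)): offset=8
After 3 (read(4)): returned 'MS46', offset=12
After 4 (seek(-1, CUR)): offset=11
After 5 (seek(-4, CUR)): offset=7
After 6 (tell()): offset=7
After 7 (seek(6, SET)): offset=6
After 8 (read(6)): returned 'HMMS46', offset=12
After 9 (tell()): offset=12
After 10 (read(3)): returned 'N5Q', offset=15
After 11 (tell()): offset=15
After 12 (seek(-11, END)): offset=9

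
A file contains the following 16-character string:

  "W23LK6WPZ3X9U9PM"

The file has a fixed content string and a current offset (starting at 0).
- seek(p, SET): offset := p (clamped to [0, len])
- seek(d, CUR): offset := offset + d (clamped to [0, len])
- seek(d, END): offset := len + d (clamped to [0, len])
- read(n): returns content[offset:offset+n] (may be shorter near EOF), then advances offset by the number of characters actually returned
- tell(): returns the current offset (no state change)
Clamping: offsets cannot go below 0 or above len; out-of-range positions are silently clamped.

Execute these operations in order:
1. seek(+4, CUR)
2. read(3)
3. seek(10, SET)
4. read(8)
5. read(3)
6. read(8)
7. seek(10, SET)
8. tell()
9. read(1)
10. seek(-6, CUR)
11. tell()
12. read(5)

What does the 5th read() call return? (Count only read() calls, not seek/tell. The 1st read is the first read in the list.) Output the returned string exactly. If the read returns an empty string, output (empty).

Answer: X

Derivation:
After 1 (seek(+4, CUR)): offset=4
After 2 (read(3)): returned 'K6W', offset=7
After 3 (seek(10, SET)): offset=10
After 4 (read(8)): returned 'X9U9PM', offset=16
After 5 (read(3)): returned '', offset=16
After 6 (read(8)): returned '', offset=16
After 7 (seek(10, SET)): offset=10
After 8 (tell()): offset=10
After 9 (read(1)): returned 'X', offset=11
After 10 (seek(-6, CUR)): offset=5
After 11 (tell()): offset=5
After 12 (read(5)): returned '6WPZ3', offset=10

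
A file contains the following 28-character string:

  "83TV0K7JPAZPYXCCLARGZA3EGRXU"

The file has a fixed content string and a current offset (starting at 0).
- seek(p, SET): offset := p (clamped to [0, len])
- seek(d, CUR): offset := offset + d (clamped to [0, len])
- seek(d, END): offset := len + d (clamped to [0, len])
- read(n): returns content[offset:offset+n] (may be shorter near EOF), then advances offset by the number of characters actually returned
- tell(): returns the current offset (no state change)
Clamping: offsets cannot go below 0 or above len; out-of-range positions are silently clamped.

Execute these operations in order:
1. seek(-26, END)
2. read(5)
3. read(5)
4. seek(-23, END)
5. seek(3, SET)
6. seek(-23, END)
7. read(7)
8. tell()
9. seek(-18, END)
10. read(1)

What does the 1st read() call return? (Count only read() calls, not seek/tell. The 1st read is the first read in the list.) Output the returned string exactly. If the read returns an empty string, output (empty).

Answer: TV0K7

Derivation:
After 1 (seek(-26, END)): offset=2
After 2 (read(5)): returned 'TV0K7', offset=7
After 3 (read(5)): returned 'JPAZP', offset=12
After 4 (seek(-23, END)): offset=5
After 5 (seek(3, SET)): offset=3
After 6 (seek(-23, END)): offset=5
After 7 (read(7)): returned 'K7JPAZP', offset=12
After 8 (tell()): offset=12
After 9 (seek(-18, END)): offset=10
After 10 (read(1)): returned 'Z', offset=11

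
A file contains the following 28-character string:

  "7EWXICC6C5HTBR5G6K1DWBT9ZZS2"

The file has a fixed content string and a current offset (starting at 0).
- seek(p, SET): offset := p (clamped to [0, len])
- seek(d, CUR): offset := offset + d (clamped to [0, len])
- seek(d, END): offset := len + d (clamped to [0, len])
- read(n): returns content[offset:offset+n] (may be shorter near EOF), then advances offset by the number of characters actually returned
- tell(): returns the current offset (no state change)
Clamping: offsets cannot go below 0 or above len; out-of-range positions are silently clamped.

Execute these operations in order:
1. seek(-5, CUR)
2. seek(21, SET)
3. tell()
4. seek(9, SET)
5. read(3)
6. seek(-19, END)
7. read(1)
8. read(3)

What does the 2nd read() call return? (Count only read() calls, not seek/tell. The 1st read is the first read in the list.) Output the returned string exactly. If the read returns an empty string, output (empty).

Answer: 5

Derivation:
After 1 (seek(-5, CUR)): offset=0
After 2 (seek(21, SET)): offset=21
After 3 (tell()): offset=21
After 4 (seek(9, SET)): offset=9
After 5 (read(3)): returned '5HT', offset=12
After 6 (seek(-19, END)): offset=9
After 7 (read(1)): returned '5', offset=10
After 8 (read(3)): returned 'HTB', offset=13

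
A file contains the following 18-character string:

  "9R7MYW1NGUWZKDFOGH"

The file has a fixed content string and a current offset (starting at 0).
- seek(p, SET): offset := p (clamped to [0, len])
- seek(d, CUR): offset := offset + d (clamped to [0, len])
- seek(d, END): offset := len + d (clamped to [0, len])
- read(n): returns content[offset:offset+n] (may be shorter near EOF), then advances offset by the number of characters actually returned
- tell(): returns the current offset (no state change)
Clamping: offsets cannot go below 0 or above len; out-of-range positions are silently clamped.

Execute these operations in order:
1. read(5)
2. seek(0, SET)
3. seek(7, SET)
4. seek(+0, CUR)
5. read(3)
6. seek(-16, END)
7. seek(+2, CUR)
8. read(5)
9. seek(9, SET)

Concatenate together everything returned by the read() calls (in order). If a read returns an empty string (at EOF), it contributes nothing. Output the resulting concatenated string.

Answer: 9R7MYNGUYW1NG

Derivation:
After 1 (read(5)): returned '9R7MY', offset=5
After 2 (seek(0, SET)): offset=0
After 3 (seek(7, SET)): offset=7
After 4 (seek(+0, CUR)): offset=7
After 5 (read(3)): returned 'NGU', offset=10
After 6 (seek(-16, END)): offset=2
After 7 (seek(+2, CUR)): offset=4
After 8 (read(5)): returned 'YW1NG', offset=9
After 9 (seek(9, SET)): offset=9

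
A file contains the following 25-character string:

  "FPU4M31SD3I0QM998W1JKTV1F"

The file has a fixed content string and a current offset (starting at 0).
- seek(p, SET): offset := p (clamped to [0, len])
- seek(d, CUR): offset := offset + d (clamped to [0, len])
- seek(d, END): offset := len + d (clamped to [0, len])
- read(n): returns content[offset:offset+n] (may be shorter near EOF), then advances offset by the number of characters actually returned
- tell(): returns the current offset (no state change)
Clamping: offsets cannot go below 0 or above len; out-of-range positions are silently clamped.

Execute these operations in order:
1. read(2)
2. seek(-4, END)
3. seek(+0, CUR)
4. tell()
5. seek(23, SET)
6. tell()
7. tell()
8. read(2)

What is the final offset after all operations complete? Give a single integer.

Answer: 25

Derivation:
After 1 (read(2)): returned 'FP', offset=2
After 2 (seek(-4, END)): offset=21
After 3 (seek(+0, CUR)): offset=21
After 4 (tell()): offset=21
After 5 (seek(23, SET)): offset=23
After 6 (tell()): offset=23
After 7 (tell()): offset=23
After 8 (read(2)): returned '1F', offset=25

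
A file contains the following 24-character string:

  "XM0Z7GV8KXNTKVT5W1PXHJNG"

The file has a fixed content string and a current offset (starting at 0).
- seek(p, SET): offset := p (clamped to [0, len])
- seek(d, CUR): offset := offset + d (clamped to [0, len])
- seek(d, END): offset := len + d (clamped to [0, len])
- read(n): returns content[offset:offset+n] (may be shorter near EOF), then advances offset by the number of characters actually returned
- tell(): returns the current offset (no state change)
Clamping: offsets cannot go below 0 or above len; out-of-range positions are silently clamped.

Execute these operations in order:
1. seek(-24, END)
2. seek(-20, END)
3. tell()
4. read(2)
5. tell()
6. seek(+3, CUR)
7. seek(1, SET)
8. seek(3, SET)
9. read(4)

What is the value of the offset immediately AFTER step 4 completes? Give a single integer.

After 1 (seek(-24, END)): offset=0
After 2 (seek(-20, END)): offset=4
After 3 (tell()): offset=4
After 4 (read(2)): returned '7G', offset=6

Answer: 6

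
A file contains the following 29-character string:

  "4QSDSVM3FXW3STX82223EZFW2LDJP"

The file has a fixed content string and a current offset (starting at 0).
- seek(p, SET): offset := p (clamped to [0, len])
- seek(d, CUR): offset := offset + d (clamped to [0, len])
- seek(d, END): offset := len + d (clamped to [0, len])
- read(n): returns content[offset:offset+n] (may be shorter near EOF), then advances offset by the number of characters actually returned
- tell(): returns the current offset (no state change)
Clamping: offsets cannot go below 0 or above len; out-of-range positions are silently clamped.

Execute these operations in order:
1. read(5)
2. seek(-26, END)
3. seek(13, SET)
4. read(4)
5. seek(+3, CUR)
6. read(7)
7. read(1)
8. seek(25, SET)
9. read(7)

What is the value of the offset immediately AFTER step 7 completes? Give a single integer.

After 1 (read(5)): returned '4QSDS', offset=5
After 2 (seek(-26, END)): offset=3
After 3 (seek(13, SET)): offset=13
After 4 (read(4)): returned 'TX82', offset=17
After 5 (seek(+3, CUR)): offset=20
After 6 (read(7)): returned 'EZFW2LD', offset=27
After 7 (read(1)): returned 'J', offset=28

Answer: 28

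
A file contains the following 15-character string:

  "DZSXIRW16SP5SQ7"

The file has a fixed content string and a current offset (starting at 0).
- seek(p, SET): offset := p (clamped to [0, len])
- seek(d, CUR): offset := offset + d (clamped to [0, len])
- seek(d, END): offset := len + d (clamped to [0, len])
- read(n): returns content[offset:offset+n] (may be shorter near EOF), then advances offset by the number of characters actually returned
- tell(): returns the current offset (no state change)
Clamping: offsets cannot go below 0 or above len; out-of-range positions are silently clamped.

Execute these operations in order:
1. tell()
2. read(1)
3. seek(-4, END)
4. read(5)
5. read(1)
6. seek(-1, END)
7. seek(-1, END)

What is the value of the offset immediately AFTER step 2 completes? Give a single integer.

After 1 (tell()): offset=0
After 2 (read(1)): returned 'D', offset=1

Answer: 1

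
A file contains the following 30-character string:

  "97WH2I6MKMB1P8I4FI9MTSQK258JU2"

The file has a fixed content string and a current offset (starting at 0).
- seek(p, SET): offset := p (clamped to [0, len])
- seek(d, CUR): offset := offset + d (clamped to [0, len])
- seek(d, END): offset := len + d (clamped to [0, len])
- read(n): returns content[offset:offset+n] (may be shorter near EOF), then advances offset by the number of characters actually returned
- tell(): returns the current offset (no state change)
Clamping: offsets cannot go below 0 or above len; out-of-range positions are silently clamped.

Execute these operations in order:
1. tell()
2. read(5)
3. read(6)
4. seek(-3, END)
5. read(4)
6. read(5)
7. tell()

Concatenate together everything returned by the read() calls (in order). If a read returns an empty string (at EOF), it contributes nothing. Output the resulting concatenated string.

After 1 (tell()): offset=0
After 2 (read(5)): returned '97WH2', offset=5
After 3 (read(6)): returned 'I6MKMB', offset=11
After 4 (seek(-3, END)): offset=27
After 5 (read(4)): returned 'JU2', offset=30
After 6 (read(5)): returned '', offset=30
After 7 (tell()): offset=30

Answer: 97WH2I6MKMBJU2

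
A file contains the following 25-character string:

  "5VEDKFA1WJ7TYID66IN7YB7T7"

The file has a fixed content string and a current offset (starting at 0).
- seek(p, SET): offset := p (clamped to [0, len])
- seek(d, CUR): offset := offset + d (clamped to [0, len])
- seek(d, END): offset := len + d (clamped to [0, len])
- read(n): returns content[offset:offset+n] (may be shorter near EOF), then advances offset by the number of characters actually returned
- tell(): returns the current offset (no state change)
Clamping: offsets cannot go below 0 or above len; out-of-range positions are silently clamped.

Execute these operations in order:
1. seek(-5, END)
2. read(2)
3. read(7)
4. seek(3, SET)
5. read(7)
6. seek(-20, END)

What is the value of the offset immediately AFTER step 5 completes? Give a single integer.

After 1 (seek(-5, END)): offset=20
After 2 (read(2)): returned 'YB', offset=22
After 3 (read(7)): returned '7T7', offset=25
After 4 (seek(3, SET)): offset=3
After 5 (read(7)): returned 'DKFA1WJ', offset=10

Answer: 10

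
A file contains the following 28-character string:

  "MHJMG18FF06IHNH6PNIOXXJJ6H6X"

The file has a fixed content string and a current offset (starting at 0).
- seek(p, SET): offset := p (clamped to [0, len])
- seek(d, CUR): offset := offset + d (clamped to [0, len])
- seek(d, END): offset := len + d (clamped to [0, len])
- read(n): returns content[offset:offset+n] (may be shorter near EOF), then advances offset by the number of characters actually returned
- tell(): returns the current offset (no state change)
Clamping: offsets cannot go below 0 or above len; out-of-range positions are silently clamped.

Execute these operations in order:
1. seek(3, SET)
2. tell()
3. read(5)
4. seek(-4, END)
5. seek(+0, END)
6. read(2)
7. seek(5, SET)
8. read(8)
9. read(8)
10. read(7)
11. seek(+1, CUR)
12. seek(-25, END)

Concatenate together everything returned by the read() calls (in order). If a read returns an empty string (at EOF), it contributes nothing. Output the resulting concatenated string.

Answer: MG18F18FF06IHNH6PNIOXXJJ6H6X

Derivation:
After 1 (seek(3, SET)): offset=3
After 2 (tell()): offset=3
After 3 (read(5)): returned 'MG18F', offset=8
After 4 (seek(-4, END)): offset=24
After 5 (seek(+0, END)): offset=28
After 6 (read(2)): returned '', offset=28
After 7 (seek(5, SET)): offset=5
After 8 (read(8)): returned '18FF06IH', offset=13
After 9 (read(8)): returned 'NH6PNIOX', offset=21
After 10 (read(7)): returned 'XJJ6H6X', offset=28
After 11 (seek(+1, CUR)): offset=28
After 12 (seek(-25, END)): offset=3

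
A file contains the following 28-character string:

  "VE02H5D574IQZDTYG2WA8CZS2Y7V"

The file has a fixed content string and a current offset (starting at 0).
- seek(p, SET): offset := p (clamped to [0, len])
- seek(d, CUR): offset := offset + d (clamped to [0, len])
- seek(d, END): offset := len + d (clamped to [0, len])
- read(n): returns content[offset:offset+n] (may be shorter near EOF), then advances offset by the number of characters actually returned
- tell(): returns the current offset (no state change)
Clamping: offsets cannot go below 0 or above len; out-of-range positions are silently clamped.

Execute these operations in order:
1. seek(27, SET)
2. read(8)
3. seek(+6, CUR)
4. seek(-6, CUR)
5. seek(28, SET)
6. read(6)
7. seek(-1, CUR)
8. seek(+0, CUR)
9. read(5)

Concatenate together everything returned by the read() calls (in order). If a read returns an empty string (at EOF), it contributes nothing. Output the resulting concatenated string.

Answer: VV

Derivation:
After 1 (seek(27, SET)): offset=27
After 2 (read(8)): returned 'V', offset=28
After 3 (seek(+6, CUR)): offset=28
After 4 (seek(-6, CUR)): offset=22
After 5 (seek(28, SET)): offset=28
After 6 (read(6)): returned '', offset=28
After 7 (seek(-1, CUR)): offset=27
After 8 (seek(+0, CUR)): offset=27
After 9 (read(5)): returned 'V', offset=28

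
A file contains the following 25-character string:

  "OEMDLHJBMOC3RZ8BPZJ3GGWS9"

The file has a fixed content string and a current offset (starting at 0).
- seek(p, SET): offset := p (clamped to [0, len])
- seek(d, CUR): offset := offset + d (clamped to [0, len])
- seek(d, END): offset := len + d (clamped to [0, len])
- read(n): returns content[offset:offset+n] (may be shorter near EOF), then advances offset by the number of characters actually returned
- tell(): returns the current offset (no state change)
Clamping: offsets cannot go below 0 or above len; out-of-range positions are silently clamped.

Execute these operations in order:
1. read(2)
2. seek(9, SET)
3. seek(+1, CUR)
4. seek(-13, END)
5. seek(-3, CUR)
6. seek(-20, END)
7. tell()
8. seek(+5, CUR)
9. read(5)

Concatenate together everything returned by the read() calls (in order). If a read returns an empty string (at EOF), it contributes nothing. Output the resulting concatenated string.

Answer: OEC3RZ8

Derivation:
After 1 (read(2)): returned 'OE', offset=2
After 2 (seek(9, SET)): offset=9
After 3 (seek(+1, CUR)): offset=10
After 4 (seek(-13, END)): offset=12
After 5 (seek(-3, CUR)): offset=9
After 6 (seek(-20, END)): offset=5
After 7 (tell()): offset=5
After 8 (seek(+5, CUR)): offset=10
After 9 (read(5)): returned 'C3RZ8', offset=15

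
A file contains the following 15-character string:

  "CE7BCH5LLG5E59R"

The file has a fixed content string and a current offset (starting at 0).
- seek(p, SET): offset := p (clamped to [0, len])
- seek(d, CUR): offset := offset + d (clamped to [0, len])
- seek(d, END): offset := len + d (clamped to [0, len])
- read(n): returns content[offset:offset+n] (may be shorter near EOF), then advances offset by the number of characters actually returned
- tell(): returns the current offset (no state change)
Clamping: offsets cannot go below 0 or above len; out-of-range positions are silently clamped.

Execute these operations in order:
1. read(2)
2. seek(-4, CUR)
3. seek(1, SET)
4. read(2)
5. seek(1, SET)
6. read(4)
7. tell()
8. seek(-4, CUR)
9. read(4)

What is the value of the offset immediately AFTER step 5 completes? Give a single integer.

After 1 (read(2)): returned 'CE', offset=2
After 2 (seek(-4, CUR)): offset=0
After 3 (seek(1, SET)): offset=1
After 4 (read(2)): returned 'E7', offset=3
After 5 (seek(1, SET)): offset=1

Answer: 1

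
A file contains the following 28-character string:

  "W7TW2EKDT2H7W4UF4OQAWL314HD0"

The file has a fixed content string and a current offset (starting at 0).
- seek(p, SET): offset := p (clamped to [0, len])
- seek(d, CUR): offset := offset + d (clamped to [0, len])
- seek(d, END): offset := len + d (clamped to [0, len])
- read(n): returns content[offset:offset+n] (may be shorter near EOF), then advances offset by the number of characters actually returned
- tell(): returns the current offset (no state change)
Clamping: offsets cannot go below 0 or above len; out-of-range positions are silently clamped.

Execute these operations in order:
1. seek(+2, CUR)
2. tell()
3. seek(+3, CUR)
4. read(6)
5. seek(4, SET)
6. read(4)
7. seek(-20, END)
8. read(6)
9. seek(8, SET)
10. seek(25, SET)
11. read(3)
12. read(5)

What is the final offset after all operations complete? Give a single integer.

Answer: 28

Derivation:
After 1 (seek(+2, CUR)): offset=2
After 2 (tell()): offset=2
After 3 (seek(+3, CUR)): offset=5
After 4 (read(6)): returned 'EKDT2H', offset=11
After 5 (seek(4, SET)): offset=4
After 6 (read(4)): returned '2EKD', offset=8
After 7 (seek(-20, END)): offset=8
After 8 (read(6)): returned 'T2H7W4', offset=14
After 9 (seek(8, SET)): offset=8
After 10 (seek(25, SET)): offset=25
After 11 (read(3)): returned 'HD0', offset=28
After 12 (read(5)): returned '', offset=28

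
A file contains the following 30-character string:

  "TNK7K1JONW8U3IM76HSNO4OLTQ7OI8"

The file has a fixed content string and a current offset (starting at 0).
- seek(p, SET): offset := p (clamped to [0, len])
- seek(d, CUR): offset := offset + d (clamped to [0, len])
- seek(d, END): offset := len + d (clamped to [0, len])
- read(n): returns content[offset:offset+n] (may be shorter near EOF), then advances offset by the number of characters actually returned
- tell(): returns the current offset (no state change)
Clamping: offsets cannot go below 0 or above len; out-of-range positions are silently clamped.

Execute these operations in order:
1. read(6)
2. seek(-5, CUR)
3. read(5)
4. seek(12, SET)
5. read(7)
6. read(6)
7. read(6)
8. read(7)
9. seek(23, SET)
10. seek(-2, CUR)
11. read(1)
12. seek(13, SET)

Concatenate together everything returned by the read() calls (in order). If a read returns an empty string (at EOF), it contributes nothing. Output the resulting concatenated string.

Answer: TNK7K1NK7K13IM76HSNO4OLTQ7OI84

Derivation:
After 1 (read(6)): returned 'TNK7K1', offset=6
After 2 (seek(-5, CUR)): offset=1
After 3 (read(5)): returned 'NK7K1', offset=6
After 4 (seek(12, SET)): offset=12
After 5 (read(7)): returned '3IM76HS', offset=19
After 6 (read(6)): returned 'NO4OLT', offset=25
After 7 (read(6)): returned 'Q7OI8', offset=30
After 8 (read(7)): returned '', offset=30
After 9 (seek(23, SET)): offset=23
After 10 (seek(-2, CUR)): offset=21
After 11 (read(1)): returned '4', offset=22
After 12 (seek(13, SET)): offset=13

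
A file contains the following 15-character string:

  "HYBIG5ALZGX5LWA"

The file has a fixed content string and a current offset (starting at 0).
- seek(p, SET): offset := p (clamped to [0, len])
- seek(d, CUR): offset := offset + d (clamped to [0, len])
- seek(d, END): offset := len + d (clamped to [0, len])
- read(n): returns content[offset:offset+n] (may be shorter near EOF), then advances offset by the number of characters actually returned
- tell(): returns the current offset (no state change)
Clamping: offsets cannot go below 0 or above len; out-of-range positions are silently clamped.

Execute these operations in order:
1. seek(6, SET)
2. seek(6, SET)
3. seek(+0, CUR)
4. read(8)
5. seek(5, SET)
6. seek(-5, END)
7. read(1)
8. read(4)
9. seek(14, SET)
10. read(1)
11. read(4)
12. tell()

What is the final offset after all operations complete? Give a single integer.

Answer: 15

Derivation:
After 1 (seek(6, SET)): offset=6
After 2 (seek(6, SET)): offset=6
After 3 (seek(+0, CUR)): offset=6
After 4 (read(8)): returned 'ALZGX5LW', offset=14
After 5 (seek(5, SET)): offset=5
After 6 (seek(-5, END)): offset=10
After 7 (read(1)): returned 'X', offset=11
After 8 (read(4)): returned '5LWA', offset=15
After 9 (seek(14, SET)): offset=14
After 10 (read(1)): returned 'A', offset=15
After 11 (read(4)): returned '', offset=15
After 12 (tell()): offset=15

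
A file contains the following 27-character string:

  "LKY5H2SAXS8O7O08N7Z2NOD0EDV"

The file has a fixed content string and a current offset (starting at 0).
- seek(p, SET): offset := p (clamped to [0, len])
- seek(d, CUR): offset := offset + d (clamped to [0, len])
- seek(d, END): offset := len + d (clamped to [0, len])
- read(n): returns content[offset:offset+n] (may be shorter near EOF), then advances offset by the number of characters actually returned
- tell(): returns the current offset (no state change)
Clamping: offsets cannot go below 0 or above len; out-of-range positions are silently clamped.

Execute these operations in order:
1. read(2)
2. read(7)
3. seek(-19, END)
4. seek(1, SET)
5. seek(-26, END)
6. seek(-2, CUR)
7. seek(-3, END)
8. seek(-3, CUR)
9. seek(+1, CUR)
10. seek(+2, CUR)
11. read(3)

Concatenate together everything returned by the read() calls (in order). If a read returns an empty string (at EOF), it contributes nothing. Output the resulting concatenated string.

After 1 (read(2)): returned 'LK', offset=2
After 2 (read(7)): returned 'Y5H2SAX', offset=9
After 3 (seek(-19, END)): offset=8
After 4 (seek(1, SET)): offset=1
After 5 (seek(-26, END)): offset=1
After 6 (seek(-2, CUR)): offset=0
After 7 (seek(-3, END)): offset=24
After 8 (seek(-3, CUR)): offset=21
After 9 (seek(+1, CUR)): offset=22
After 10 (seek(+2, CUR)): offset=24
After 11 (read(3)): returned 'EDV', offset=27

Answer: LKY5H2SAXEDV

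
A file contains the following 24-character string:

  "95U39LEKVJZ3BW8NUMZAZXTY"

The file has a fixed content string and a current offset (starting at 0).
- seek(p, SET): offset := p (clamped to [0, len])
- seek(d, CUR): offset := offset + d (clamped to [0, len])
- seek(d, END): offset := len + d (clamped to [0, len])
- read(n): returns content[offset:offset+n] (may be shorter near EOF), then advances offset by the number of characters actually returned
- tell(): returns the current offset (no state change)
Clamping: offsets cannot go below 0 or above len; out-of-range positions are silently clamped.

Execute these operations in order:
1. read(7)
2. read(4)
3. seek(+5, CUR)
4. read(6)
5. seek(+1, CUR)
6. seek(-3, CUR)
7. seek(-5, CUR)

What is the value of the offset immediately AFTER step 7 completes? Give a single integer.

Answer: 15

Derivation:
After 1 (read(7)): returned '95U39LE', offset=7
After 2 (read(4)): returned 'KVJZ', offset=11
After 3 (seek(+5, CUR)): offset=16
After 4 (read(6)): returned 'UMZAZX', offset=22
After 5 (seek(+1, CUR)): offset=23
After 6 (seek(-3, CUR)): offset=20
After 7 (seek(-5, CUR)): offset=15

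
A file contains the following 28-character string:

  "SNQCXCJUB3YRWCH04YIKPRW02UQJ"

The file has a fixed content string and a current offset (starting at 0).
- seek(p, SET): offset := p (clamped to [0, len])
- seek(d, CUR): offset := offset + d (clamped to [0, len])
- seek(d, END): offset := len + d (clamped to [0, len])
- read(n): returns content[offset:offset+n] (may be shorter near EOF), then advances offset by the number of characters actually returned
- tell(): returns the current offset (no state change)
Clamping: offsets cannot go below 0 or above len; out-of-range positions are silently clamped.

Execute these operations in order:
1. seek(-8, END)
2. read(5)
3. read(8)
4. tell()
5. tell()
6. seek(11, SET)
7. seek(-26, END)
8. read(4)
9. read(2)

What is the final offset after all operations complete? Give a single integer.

Answer: 8

Derivation:
After 1 (seek(-8, END)): offset=20
After 2 (read(5)): returned 'PRW02', offset=25
After 3 (read(8)): returned 'UQJ', offset=28
After 4 (tell()): offset=28
After 5 (tell()): offset=28
After 6 (seek(11, SET)): offset=11
After 7 (seek(-26, END)): offset=2
After 8 (read(4)): returned 'QCXC', offset=6
After 9 (read(2)): returned 'JU', offset=8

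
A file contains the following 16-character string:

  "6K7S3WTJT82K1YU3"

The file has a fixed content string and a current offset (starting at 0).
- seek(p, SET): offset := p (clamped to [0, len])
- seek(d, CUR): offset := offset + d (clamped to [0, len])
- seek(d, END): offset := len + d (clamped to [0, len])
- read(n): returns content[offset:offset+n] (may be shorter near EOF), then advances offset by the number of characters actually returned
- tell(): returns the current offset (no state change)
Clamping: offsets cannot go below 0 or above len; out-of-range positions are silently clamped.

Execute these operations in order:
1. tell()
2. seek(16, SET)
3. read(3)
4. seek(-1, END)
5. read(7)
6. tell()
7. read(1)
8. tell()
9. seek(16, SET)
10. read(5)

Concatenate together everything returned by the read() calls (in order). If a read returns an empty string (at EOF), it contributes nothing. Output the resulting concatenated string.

Answer: 3

Derivation:
After 1 (tell()): offset=0
After 2 (seek(16, SET)): offset=16
After 3 (read(3)): returned '', offset=16
After 4 (seek(-1, END)): offset=15
After 5 (read(7)): returned '3', offset=16
After 6 (tell()): offset=16
After 7 (read(1)): returned '', offset=16
After 8 (tell()): offset=16
After 9 (seek(16, SET)): offset=16
After 10 (read(5)): returned '', offset=16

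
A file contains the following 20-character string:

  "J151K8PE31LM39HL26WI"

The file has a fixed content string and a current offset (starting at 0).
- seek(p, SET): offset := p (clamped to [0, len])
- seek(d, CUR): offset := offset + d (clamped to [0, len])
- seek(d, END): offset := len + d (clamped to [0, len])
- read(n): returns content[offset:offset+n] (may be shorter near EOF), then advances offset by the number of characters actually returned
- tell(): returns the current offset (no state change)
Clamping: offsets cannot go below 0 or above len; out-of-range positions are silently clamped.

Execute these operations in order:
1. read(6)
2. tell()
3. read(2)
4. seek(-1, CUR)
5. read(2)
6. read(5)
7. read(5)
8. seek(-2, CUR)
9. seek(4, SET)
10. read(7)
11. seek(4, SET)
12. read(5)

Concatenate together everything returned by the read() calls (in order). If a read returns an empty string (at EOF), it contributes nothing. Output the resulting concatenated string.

Answer: J151K8PEE31LM39HL26WK8PE31LK8PE3

Derivation:
After 1 (read(6)): returned 'J151K8', offset=6
After 2 (tell()): offset=6
After 3 (read(2)): returned 'PE', offset=8
After 4 (seek(-1, CUR)): offset=7
After 5 (read(2)): returned 'E3', offset=9
After 6 (read(5)): returned '1LM39', offset=14
After 7 (read(5)): returned 'HL26W', offset=19
After 8 (seek(-2, CUR)): offset=17
After 9 (seek(4, SET)): offset=4
After 10 (read(7)): returned 'K8PE31L', offset=11
After 11 (seek(4, SET)): offset=4
After 12 (read(5)): returned 'K8PE3', offset=9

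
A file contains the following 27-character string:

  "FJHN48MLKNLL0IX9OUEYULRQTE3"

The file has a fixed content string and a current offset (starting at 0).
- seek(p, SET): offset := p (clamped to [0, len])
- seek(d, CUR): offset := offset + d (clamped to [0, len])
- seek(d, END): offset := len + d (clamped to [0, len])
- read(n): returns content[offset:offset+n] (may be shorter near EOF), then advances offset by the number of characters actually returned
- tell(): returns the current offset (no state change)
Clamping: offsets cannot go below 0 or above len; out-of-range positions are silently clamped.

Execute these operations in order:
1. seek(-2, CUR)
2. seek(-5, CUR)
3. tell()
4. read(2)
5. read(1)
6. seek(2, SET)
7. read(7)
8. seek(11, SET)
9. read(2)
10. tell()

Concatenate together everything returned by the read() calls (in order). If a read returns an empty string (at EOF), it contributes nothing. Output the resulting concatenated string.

Answer: FJHHN48MLKL0

Derivation:
After 1 (seek(-2, CUR)): offset=0
After 2 (seek(-5, CUR)): offset=0
After 3 (tell()): offset=0
After 4 (read(2)): returned 'FJ', offset=2
After 5 (read(1)): returned 'H', offset=3
After 6 (seek(2, SET)): offset=2
After 7 (read(7)): returned 'HN48MLK', offset=9
After 8 (seek(11, SET)): offset=11
After 9 (read(2)): returned 'L0', offset=13
After 10 (tell()): offset=13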